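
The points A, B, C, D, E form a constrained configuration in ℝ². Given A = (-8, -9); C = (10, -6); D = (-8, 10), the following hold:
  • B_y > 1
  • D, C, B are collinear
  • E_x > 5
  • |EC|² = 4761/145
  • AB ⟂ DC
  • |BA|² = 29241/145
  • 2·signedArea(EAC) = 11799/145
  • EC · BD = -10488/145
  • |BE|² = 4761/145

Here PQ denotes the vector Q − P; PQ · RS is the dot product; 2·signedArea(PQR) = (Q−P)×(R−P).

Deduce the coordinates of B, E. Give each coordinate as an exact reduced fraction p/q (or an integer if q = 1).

B = (208/145, 234/145)
E = (829/145, -318/145)

1. B_x = 208/145  [D, C, B are collinear ∩ AB ⟂ DC]
2. B_y = 234/145  [D, C, B are collinear ∩ AB ⟂ DC]
   → B = (208/145, 234/145)
3. E_x = 829/145  [EC · BD = -10488/145 ∩ 2·signedArea(EAC) = 11799/145]
4. E_y = -318/145  [EC · BD = -10488/145 ∩ 2·signedArea(EAC) = 11799/145]
   → E = (829/145, -318/145)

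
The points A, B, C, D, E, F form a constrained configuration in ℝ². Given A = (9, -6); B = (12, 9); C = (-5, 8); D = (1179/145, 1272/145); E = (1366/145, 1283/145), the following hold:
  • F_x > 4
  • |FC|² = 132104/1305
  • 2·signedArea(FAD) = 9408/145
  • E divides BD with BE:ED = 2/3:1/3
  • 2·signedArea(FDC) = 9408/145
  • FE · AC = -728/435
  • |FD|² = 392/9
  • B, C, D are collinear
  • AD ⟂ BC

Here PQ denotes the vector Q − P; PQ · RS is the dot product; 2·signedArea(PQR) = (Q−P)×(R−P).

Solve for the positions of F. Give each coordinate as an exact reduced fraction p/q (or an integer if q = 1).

F = (1759/435, 1562/435)

1. F_x = 1759/435  [FE · AC = -728/435 ∩ 2·signedArea(FDC) = 9408/145]
2. F_y = 1562/435  [FE · AC = -728/435 ∩ 2·signedArea(FDC) = 9408/145]
   → F = (1759/435, 1562/435)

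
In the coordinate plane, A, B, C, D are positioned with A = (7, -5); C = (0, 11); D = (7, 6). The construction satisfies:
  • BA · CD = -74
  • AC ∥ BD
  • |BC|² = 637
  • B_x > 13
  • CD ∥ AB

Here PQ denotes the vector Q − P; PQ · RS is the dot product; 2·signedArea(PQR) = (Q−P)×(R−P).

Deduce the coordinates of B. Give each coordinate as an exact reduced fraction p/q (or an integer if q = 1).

1. B_x = 14  [AC ∥ BD ∩ CD ∥ AB]
2. B_y = -10  [AC ∥ BD ∩ CD ∥ AB]
   → B = (14, -10)

B = (14, -10)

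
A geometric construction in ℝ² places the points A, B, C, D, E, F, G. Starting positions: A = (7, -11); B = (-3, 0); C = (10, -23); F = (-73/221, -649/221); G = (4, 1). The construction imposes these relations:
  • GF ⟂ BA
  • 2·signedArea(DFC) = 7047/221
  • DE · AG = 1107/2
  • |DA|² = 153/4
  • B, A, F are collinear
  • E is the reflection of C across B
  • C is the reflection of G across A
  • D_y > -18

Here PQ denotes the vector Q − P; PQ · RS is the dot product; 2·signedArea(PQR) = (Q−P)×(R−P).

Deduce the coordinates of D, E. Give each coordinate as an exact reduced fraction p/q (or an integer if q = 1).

D = (17/2, -17)
E = (-16, 23)

1. E_x = -16  [E is the reflection of C across B]
2. E_y = 23  [E is the reflection of C across B]
   → E = (-16, 23)
3. D_x = 17/2  [2·signedArea(DFC) = 7047/221 ∩ DE · AG = 1107/2]
4. D_y = -17  [2·signedArea(DFC) = 7047/221 ∩ DE · AG = 1107/2]
   → D = (17/2, -17)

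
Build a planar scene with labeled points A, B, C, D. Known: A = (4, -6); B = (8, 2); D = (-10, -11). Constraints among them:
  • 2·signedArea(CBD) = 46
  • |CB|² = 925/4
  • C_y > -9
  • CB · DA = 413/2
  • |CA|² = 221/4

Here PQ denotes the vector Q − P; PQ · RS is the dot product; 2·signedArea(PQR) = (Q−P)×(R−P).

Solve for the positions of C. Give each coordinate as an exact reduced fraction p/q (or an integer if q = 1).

C = (-3, -17/2)

1. C_x = -3  [2·signedArea(CBD) = 46 ∩ CB · DA = 413/2]
2. C_y = -17/2  [2·signedArea(CBD) = 46 ∩ CB · DA = 413/2]
   → C = (-3, -17/2)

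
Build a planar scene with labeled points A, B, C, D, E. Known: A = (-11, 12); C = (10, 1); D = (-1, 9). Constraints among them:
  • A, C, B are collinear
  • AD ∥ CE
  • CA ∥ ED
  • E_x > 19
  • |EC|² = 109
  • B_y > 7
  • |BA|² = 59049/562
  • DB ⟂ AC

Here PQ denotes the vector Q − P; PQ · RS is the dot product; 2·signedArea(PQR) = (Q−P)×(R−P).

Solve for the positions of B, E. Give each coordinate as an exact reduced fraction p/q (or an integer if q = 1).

1. B_x = -1079/562  [A, C, B are collinear ∩ DB ⟂ AC]
2. B_y = 4071/562  [A, C, B are collinear ∩ DB ⟂ AC]
   → B = (-1079/562, 4071/562)
3. E_x = 20  [CA ∥ ED ∩ AD ∥ CE]
4. E_y = -2  [CA ∥ ED ∩ AD ∥ CE]
   → E = (20, -2)

B = (-1079/562, 4071/562)
E = (20, -2)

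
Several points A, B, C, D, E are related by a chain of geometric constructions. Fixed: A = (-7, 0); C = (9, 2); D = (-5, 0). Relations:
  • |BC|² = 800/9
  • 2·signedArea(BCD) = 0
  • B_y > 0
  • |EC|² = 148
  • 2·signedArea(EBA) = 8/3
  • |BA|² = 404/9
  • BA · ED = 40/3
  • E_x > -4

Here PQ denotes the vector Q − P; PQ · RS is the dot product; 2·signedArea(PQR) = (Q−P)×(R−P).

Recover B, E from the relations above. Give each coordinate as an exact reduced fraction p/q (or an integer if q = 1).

B = (-1/3, 2/3)
E = (-3, 0)

1. B_x = -1/3  [line 2·x + -14·y + 10 = 0 ∩ |BA|² = 404/9]
2. B_y = 2/3  [line 2·x + -14·y + 10 = 0 ∩ |BA|² = 404/9]
   → B = (-1/3, 2/3)
3. E_x = -3  [2·signedArea(EBA) = 8/3 ∩ BA · ED = 40/3]
4. E_y = 0  [2·signedArea(EBA) = 8/3 ∩ BA · ED = 40/3]
   → E = (-3, 0)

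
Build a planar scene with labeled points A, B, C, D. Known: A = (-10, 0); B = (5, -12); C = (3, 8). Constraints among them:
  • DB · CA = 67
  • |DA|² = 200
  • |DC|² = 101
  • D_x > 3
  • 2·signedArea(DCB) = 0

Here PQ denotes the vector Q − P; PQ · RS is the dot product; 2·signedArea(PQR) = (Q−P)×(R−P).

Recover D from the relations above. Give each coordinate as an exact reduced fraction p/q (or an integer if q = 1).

D = (4, -2)

1. D_x = 4  [2·signedArea(DCB) = 0 ∩ DB · CA = 67]
2. D_y = -2  [2·signedArea(DCB) = 0 ∩ DB · CA = 67]
   → D = (4, -2)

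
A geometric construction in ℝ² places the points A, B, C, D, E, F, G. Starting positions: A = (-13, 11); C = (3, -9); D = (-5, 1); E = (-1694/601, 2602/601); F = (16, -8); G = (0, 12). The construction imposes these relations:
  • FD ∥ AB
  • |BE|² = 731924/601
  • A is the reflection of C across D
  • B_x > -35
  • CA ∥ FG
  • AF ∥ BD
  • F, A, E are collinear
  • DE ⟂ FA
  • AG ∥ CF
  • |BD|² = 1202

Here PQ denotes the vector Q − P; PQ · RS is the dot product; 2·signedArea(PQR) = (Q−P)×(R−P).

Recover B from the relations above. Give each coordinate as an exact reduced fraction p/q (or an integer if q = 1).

1. B_x = -34  [AF ∥ BD ∩ FD ∥ AB]
2. B_y = 20  [AF ∥ BD ∩ FD ∥ AB]
   → B = (-34, 20)

B = (-34, 20)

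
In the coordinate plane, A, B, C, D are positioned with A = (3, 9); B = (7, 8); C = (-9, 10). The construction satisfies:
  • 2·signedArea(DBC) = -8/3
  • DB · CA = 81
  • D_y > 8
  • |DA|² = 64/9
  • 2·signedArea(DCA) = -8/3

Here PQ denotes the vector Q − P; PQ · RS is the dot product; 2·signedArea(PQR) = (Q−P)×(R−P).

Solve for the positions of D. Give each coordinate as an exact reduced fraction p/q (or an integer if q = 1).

D = (1/3, 9)

1. D_x = 1/3  [2·signedArea(DCA) = -8/3 ∩ 2·signedArea(DBC) = -8/3]
2. D_y = 9  [2·signedArea(DCA) = -8/3 ∩ 2·signedArea(DBC) = -8/3]
   → D = (1/3, 9)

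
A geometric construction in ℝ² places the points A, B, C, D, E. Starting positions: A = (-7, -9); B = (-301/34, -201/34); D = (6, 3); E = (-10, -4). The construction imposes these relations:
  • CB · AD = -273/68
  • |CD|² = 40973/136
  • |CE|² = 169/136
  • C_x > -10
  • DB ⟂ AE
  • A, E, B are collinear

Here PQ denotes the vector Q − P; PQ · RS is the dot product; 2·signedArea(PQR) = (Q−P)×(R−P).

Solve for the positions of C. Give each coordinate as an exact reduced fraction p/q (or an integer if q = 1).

1. C_x = -641/68  [line -13·x + -12·y + -12377/68 = 0 ∩ |CE|² = 169/136]
2. C_y = -337/68  [line -13·x + -12·y + -12377/68 = 0 ∩ |CE|² = 169/136]
   → C = (-641/68, -337/68)

C = (-641/68, -337/68)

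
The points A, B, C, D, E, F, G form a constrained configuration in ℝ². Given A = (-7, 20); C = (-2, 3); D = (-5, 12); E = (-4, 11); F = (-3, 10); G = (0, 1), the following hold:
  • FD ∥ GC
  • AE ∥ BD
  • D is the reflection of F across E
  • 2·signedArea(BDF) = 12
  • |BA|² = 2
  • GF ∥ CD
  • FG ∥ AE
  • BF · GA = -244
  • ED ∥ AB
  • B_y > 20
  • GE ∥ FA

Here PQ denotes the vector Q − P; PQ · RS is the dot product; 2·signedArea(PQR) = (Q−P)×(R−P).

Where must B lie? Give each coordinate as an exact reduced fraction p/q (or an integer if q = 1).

1. B_x = -8  [AE ∥ BD ∩ ED ∥ AB]
2. B_y = 21  [AE ∥ BD ∩ ED ∥ AB]
   → B = (-8, 21)

B = (-8, 21)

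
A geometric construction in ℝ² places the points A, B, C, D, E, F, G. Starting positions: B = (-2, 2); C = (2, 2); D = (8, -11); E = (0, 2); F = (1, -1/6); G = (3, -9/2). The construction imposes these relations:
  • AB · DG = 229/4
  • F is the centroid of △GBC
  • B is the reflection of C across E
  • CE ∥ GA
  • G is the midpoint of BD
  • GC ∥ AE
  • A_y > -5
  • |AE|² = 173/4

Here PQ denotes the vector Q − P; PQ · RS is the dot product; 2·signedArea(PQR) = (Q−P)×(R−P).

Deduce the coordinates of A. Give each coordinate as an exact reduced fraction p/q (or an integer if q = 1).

1. A_x = 1  [GC ∥ AE ∩ CE ∥ GA]
2. A_y = -9/2  [GC ∥ AE ∩ CE ∥ GA]
   → A = (1, -9/2)

A = (1, -9/2)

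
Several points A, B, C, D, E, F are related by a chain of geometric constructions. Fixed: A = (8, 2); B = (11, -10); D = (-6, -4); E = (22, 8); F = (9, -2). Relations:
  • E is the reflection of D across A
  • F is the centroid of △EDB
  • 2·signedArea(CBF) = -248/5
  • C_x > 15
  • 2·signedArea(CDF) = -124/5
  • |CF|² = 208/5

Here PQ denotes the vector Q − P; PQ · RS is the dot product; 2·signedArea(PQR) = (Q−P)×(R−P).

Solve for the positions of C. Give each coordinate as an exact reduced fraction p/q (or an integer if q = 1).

C = (77/5, -14/5)

1. C_x = 77/5  [2·signedArea(CDF) = -124/5 ∩ 2·signedArea(CBF) = -248/5]
2. C_y = -14/5  [2·signedArea(CDF) = -124/5 ∩ 2·signedArea(CBF) = -248/5]
   → C = (77/5, -14/5)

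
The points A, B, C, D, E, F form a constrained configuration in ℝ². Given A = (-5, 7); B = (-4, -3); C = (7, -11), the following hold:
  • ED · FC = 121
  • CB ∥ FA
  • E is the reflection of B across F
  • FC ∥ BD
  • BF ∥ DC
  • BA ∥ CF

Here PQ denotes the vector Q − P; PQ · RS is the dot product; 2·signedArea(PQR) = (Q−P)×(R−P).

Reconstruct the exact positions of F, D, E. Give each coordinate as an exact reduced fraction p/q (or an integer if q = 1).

D = (-3, -13)
E = (16, 1)
F = (6, -1)

1. F_x = 6  [CB ∥ FA ∩ BA ∥ CF]
2. F_y = -1  [CB ∥ FA ∩ BA ∥ CF]
   → F = (6, -1)
3. D_x = -3  [BF ∥ DC ∩ FC ∥ BD]
4. D_y = -13  [BF ∥ DC ∩ FC ∥ BD]
   → D = (-3, -13)
5. E_x = 16  [E is the reflection of B across F]
6. E_y = 1  [E is the reflection of B across F]
   → E = (16, 1)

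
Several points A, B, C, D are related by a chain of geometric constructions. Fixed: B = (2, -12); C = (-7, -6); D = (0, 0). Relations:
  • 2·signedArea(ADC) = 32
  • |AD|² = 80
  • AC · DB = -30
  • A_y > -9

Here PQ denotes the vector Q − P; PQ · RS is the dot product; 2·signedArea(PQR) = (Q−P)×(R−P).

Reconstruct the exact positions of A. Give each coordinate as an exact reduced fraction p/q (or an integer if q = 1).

1. A_x = -4  [2·signedArea(ADC) = 32 ∩ AC · DB = -30]
2. A_y = -8  [2·signedArea(ADC) = 32 ∩ AC · DB = -30]
   → A = (-4, -8)

A = (-4, -8)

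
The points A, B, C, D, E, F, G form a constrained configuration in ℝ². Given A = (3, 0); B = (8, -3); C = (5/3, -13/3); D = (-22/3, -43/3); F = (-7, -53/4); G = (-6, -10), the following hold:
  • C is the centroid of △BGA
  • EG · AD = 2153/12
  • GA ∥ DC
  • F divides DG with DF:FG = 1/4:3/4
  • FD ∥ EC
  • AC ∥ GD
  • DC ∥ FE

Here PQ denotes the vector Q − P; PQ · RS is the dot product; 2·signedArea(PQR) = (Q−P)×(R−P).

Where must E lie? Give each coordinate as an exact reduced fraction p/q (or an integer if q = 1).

E = (2, -13/4)

1. E_x = 2  [FD ∥ EC ∩ DC ∥ FE]
2. E_y = -13/4  [FD ∥ EC ∩ DC ∥ FE]
   → E = (2, -13/4)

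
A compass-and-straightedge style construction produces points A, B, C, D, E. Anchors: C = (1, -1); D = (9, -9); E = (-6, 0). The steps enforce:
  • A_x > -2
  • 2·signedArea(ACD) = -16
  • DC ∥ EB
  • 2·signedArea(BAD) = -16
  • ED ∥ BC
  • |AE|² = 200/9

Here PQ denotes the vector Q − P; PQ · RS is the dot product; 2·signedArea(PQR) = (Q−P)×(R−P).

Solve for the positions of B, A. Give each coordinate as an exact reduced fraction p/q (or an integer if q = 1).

A = (-4/3, -2/3)
B = (-14, 8)

1. B_x = -14  [ED ∥ BC ∩ DC ∥ EB]
2. B_y = 8  [ED ∥ BC ∩ DC ∥ EB]
   → B = (-14, 8)
3. A_x = -4/3  [2·signedArea(ACD) = -16 ∩ 2·signedArea(BAD) = -16]
4. A_y = -2/3  [2·signedArea(ACD) = -16 ∩ 2·signedArea(BAD) = -16]
   → A = (-4/3, -2/3)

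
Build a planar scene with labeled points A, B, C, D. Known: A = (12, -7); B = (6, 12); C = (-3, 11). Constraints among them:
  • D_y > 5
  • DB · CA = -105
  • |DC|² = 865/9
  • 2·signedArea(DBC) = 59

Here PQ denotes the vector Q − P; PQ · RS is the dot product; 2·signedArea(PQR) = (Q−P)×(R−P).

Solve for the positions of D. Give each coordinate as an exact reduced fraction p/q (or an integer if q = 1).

1. D_x = 5  [2·signedArea(DBC) = 59 ∩ DB · CA = -105]
2. D_y = 16/3  [2·signedArea(DBC) = 59 ∩ DB · CA = -105]
   → D = (5, 16/3)

D = (5, 16/3)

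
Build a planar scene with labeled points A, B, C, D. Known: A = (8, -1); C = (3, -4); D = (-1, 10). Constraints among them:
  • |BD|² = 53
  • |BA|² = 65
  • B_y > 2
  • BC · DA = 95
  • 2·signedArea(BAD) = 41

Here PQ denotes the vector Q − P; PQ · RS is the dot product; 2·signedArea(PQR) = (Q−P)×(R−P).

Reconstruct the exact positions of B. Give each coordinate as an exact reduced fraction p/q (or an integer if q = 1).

1. B_x = 1  [2·signedArea(BAD) = 41 ∩ BC · DA = 95]
2. B_y = 3  [2·signedArea(BAD) = 41 ∩ BC · DA = 95]
   → B = (1, 3)

B = (1, 3)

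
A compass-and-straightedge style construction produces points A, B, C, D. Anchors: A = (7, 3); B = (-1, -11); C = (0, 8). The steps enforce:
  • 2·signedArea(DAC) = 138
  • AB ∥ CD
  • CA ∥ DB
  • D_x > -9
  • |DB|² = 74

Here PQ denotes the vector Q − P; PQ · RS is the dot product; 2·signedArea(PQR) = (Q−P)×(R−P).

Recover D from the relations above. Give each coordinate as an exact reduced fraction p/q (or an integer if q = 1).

D = (-8, -6)

1. D_x = -8  [CA ∥ DB ∩ AB ∥ CD]
2. D_y = -6  [CA ∥ DB ∩ AB ∥ CD]
   → D = (-8, -6)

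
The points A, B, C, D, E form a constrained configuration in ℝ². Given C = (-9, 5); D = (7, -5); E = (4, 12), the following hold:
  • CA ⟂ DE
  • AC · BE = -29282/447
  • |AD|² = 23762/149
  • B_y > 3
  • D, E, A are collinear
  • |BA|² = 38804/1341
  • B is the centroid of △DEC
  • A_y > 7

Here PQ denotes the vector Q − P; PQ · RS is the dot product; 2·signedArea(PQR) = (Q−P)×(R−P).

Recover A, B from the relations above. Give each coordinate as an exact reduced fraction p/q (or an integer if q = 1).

1. A_x = 716/149  [D, E, A are collinear ∩ CA ⟂ DE]
2. A_y = 1108/149  [D, E, A are collinear ∩ CA ⟂ DE]
   → A = (716/149, 1108/149)
3. B_x = 2/3  [B is the centroid of △DEC]
4. B_y = 4  [B is the centroid of △DEC]
   → B = (2/3, 4)

A = (716/149, 1108/149)
B = (2/3, 4)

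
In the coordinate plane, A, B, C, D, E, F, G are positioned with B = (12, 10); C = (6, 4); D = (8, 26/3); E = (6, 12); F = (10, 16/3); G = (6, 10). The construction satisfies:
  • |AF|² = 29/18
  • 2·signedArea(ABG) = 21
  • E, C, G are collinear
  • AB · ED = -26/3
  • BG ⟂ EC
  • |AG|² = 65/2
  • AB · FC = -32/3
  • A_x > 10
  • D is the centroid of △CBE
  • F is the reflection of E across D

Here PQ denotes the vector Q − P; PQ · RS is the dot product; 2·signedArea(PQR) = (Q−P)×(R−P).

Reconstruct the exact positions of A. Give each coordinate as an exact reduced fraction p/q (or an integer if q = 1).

A = (21/2, 13/2)

1. A_x = 21/2  [2·signedArea(ABG) = 21 ∩ AB · ED = -26/3]
2. A_y = 13/2  [2·signedArea(ABG) = 21 ∩ AB · ED = -26/3]
   → A = (21/2, 13/2)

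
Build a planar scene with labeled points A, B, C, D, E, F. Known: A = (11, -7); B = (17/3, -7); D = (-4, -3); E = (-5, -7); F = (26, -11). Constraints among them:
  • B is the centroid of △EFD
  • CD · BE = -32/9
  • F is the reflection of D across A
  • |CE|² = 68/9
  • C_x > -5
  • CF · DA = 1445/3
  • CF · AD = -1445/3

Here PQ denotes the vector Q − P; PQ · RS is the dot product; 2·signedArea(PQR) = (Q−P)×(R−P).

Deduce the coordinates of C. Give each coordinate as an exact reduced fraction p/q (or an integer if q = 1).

1. C_x = -13/3  [CF · DA = 1445/3 ∩ CD · BE = -32/9]
2. C_y = -13/3  [CF · DA = 1445/3 ∩ CD · BE = -32/9]
   → C = (-13/3, -13/3)

C = (-13/3, -13/3)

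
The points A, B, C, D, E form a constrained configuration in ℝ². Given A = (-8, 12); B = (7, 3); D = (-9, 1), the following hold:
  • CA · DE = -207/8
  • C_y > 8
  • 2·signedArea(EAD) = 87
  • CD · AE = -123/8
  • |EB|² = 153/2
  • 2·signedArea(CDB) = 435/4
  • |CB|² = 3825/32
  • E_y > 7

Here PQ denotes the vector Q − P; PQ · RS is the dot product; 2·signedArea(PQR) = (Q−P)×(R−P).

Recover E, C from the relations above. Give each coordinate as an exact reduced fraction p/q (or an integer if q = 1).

1. E_x = -1/2  [line 11·x + -1·y + 13 = 0 ∩ |EB|² = 153/2]
2. E_y = 15/2  [line 11·x + -1·y + 13 = 0 ∩ |EB|² = 153/2]
   → E = (-1/2, 15/2)
3. C_x = -19/8  [CD · AE = -123/8 ∩ CA · DE = -207/8]
4. C_y = 69/8  [CD · AE = -123/8 ∩ CA · DE = -207/8]
   → C = (-19/8, 69/8)

C = (-19/8, 69/8)
E = (-1/2, 15/2)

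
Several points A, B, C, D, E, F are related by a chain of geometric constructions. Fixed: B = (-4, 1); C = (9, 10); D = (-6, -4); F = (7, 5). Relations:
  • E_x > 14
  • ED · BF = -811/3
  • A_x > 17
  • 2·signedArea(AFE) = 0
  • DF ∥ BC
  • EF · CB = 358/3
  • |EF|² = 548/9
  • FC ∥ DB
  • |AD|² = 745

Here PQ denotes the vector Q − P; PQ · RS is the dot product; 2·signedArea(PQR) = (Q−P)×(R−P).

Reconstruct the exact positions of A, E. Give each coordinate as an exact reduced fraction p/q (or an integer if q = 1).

1. E_x = 43/3  [EF · CB = 358/3 ∩ ED · BF = -811/3]
2. E_y = 23/3  [EF · CB = 358/3 ∩ ED · BF = -811/3]
   → E = (43/3, 23/3)
3. A_x = 18  [line -8/3·x + 22/3·y + -18 = 0 ∩ |AD|² = 745]
4. A_y = 9  [line -8/3·x + 22/3·y + -18 = 0 ∩ |AD|² = 745]
   → A = (18, 9)

A = (18, 9)
E = (43/3, 23/3)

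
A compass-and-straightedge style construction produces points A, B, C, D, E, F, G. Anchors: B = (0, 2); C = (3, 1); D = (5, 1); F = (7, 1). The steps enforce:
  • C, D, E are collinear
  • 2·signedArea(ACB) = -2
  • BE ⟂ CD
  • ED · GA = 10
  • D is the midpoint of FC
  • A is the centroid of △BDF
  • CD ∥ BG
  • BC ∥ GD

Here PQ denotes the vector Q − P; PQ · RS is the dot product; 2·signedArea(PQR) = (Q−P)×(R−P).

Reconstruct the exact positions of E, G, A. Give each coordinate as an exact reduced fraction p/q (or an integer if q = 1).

1. E_x = 0  [C, D, E are collinear ∩ BE ⟂ CD]
2. E_y = 1  [C, D, E are collinear ∩ BE ⟂ CD]
   → E = (0, 1)
3. G_x = 2  [BC ∥ GD ∩ CD ∥ BG]
4. G_y = 2  [BC ∥ GD ∩ CD ∥ BG]
   → G = (2, 2)
5. A_x = 4  [A is the centroid of △BDF]
6. A_y = 4/3  [A is the centroid of △BDF]
   → A = (4, 4/3)

A = (4, 4/3)
E = (0, 1)
G = (2, 2)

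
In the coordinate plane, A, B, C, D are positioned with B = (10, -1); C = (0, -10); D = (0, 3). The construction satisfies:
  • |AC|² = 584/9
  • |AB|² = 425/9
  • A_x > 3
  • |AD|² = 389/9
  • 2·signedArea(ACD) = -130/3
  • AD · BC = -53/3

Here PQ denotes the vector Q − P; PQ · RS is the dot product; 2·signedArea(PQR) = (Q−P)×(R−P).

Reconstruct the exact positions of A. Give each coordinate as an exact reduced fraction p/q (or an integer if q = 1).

A = (10/3, -8/3)

1. A_x = 10/3  [2·signedArea(ACD) = -130/3 ∩ AD · BC = -53/3]
2. A_y = -8/3  [2·signedArea(ACD) = -130/3 ∩ AD · BC = -53/3]
   → A = (10/3, -8/3)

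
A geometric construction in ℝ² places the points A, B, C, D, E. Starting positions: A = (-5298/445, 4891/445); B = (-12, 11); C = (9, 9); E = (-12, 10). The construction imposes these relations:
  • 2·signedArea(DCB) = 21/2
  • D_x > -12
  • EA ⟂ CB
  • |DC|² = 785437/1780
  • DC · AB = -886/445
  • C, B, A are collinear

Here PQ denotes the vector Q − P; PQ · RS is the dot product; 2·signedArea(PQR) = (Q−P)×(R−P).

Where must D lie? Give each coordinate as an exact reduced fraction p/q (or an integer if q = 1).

D = (-5319/445, 9341/890)

1. D_x = -5319/445  [2·signedArea(DCB) = 21/2 ∩ DC · AB = -886/445]
2. D_y = 9341/890  [2·signedArea(DCB) = 21/2 ∩ DC · AB = -886/445]
   → D = (-5319/445, 9341/890)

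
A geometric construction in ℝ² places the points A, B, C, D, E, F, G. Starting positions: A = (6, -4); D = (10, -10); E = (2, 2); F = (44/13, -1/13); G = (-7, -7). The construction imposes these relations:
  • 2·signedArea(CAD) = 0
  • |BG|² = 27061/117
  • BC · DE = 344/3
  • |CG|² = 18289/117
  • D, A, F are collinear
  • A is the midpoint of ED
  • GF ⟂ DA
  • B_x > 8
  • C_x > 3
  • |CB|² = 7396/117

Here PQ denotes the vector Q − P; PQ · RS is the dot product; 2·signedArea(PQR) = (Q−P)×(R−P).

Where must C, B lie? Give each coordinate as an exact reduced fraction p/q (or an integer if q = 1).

1. C_x = 148/39  [line 6·x + 4·y + -20 = 0 ∩ |CG|² = 18289/117]
2. C_y = -9/13  [line 6·x + 4·y + -20 = 0 ∩ |CG|² = 18289/117]
   → C = (148/39, -9/13)
3. B_x = 320/39  [line 8·x + -12·y + -460/3 = 0 ∩ |CB|² = 7396/117]
4. B_y = -95/13  [line 8·x + -12·y + -460/3 = 0 ∩ |CB|² = 7396/117]
   → B = (320/39, -95/13)

B = (320/39, -95/13)
C = (148/39, -9/13)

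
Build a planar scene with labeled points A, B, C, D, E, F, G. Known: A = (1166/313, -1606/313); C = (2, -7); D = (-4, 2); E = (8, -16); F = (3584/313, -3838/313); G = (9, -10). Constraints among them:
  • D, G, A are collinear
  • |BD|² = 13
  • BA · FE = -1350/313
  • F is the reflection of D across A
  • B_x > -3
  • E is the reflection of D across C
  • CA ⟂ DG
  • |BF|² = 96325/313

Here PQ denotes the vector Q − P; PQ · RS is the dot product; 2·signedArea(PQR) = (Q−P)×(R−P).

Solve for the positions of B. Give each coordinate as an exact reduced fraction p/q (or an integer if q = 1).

B = (-2, -1)

1. B_x = -2  [line 1080/313·x + 1170/313·y + 3330/313 = 0 ∩ |BD|² = 13]
2. B_y = -1  [line 1080/313·x + 1170/313·y + 3330/313 = 0 ∩ |BD|² = 13]
   → B = (-2, -1)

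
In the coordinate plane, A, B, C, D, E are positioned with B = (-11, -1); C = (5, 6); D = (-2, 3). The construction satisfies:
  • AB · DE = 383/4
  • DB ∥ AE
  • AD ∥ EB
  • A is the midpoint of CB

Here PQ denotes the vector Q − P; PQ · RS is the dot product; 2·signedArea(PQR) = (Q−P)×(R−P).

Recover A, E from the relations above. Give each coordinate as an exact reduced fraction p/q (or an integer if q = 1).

A = (-3, 5/2)
E = (-12, -3/2)

1. A_x = -3  [A is the midpoint of CB]
2. A_y = 5/2  [A is the midpoint of CB]
   → A = (-3, 5/2)
3. E_x = -12  [AD ∥ EB ∩ DB ∥ AE]
4. E_y = -3/2  [AD ∥ EB ∩ DB ∥ AE]
   → E = (-12, -3/2)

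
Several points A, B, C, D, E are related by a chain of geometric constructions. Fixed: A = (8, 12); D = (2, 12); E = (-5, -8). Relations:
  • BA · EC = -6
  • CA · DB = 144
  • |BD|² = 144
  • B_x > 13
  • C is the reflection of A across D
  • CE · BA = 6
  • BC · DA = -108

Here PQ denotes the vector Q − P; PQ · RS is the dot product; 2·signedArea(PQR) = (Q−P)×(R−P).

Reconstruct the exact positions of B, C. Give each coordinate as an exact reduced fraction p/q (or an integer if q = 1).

B = (14, 12)
C = (-4, 12)

1. C_x = -4  [C is the reflection of A across D]
2. C_y = 12  [C is the reflection of A across D]
   → C = (-4, 12)
3. B_x = 14  [BA · EC = -6 ∩ CA · DB = 144]
4. B_y = 12  [BA · EC = -6 ∩ CA · DB = 144]
   → B = (14, 12)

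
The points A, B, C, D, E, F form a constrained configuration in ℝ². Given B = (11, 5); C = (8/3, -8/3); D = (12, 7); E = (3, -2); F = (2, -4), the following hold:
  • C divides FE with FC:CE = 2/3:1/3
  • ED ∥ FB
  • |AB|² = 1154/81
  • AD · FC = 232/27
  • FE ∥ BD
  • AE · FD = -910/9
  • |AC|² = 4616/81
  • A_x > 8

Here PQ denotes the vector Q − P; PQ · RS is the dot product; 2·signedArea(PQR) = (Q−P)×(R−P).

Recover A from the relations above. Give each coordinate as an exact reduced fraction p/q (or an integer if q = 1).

1. A_x = 74/9  [AE · FD = -910/9 ∩ AD · FC = 232/27]
2. A_y = 22/9  [AE · FD = -910/9 ∩ AD · FC = 232/27]
   → A = (74/9, 22/9)

A = (74/9, 22/9)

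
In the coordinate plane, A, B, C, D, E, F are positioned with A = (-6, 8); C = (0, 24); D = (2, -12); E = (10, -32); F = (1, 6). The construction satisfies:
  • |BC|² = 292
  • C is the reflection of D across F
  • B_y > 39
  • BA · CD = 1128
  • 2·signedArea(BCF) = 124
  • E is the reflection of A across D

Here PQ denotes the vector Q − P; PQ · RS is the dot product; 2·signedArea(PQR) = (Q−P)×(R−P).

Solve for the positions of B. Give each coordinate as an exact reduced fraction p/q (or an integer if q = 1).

B = (6, 40)

1. B_x = 6  [2·signedArea(BCF) = 124 ∩ BA · CD = 1128]
2. B_y = 40  [2·signedArea(BCF) = 124 ∩ BA · CD = 1128]
   → B = (6, 40)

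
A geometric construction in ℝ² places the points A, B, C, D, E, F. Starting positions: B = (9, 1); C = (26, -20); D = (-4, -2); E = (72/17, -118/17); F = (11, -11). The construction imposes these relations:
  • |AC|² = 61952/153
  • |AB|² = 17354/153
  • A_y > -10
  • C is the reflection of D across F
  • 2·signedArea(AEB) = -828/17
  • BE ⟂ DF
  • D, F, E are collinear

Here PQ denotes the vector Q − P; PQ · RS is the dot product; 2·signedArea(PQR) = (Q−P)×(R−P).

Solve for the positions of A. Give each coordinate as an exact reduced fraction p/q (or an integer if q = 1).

A = (446/51, -164/17)

1. A_x = 446/51  [line -135/17·x + 81/17·y + 1962/17 = 0 ∩ |AC|² = 61952/153]
2. A_y = -164/17  [line -135/17·x + 81/17·y + 1962/17 = 0 ∩ |AC|² = 61952/153]
   → A = (446/51, -164/17)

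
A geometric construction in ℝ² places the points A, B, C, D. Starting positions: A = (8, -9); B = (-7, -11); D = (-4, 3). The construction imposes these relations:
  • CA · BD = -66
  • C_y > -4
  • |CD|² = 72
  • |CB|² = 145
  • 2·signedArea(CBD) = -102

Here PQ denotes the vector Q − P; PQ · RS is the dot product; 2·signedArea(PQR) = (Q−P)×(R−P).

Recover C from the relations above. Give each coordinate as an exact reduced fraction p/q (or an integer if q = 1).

1. C_x = 2  [CA · BD = -66 ∩ 2·signedArea(CBD) = -102]
2. C_y = -3  [CA · BD = -66 ∩ 2·signedArea(CBD) = -102]
   → C = (2, -3)

C = (2, -3)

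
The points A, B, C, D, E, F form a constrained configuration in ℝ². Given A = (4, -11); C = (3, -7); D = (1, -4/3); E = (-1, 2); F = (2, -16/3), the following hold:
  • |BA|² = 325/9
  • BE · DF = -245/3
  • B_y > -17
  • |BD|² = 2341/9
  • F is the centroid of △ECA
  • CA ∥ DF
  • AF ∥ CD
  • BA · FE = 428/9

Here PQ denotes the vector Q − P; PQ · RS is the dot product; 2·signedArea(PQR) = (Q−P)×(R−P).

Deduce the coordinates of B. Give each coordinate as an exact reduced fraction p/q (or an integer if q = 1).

1. B_x = 6  [BE · DF = -245/3 ∩ BA · FE = 428/9]
2. B_y = -50/3  [BE · DF = -245/3 ∩ BA · FE = 428/9]
   → B = (6, -50/3)

B = (6, -50/3)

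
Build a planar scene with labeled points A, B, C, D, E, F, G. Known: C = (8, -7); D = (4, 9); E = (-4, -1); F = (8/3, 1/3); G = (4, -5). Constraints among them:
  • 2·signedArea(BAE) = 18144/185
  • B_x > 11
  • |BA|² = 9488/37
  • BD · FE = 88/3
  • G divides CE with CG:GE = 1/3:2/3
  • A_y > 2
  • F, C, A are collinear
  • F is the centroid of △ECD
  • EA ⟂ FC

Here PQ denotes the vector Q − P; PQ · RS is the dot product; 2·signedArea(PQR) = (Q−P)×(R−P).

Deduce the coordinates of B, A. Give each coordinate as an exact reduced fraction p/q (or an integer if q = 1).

A = (184/185, 487/185)
B = (12, -9)

1. A_x = 184/185  [F, C, A are collinear ∩ EA ⟂ FC]
2. A_y = 487/185  [F, C, A are collinear ∩ EA ⟂ FC]
   → A = (184/185, 487/185)
3. B_x = 12  [BD · FE = 88/3 ∩ 2·signedArea(BAE) = 18144/185]
4. B_y = -9  [BD · FE = 88/3 ∩ 2·signedArea(BAE) = 18144/185]
   → B = (12, -9)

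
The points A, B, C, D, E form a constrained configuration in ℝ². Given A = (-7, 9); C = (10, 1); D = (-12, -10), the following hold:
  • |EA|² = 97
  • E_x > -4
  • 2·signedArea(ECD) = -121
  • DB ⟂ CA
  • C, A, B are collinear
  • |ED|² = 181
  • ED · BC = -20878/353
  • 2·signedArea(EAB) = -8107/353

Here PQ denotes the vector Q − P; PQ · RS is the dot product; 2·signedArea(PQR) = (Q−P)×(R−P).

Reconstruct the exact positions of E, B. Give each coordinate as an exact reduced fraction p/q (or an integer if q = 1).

B = (-1332/353, 2641/353)
E = (-3, 0)

1. E_x = -3  [line 11·x + -22·y + 33 = 0 ∩ |ED|² = 181]
2. E_y = 0  [line 11·x + -22·y + 33 = 0 ∩ |ED|² = 181]
   → E = (-3, 0)
3. B_x = -1332/353  [C, A, B are collinear ∩ DB ⟂ CA]
4. B_y = 2641/353  [C, A, B are collinear ∩ DB ⟂ CA]
   → B = (-1332/353, 2641/353)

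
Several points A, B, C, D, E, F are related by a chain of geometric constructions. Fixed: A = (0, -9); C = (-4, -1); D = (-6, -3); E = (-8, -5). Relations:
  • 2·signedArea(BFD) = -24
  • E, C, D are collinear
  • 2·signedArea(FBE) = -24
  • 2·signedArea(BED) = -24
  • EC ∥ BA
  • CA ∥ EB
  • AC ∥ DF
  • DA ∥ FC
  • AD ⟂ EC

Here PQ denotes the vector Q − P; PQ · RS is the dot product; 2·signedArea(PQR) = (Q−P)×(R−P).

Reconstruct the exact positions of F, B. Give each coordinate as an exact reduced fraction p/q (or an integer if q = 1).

1. F_x = -10  [DA ∥ FC ∩ AC ∥ DF]
2. F_y = 5  [DA ∥ FC ∩ AC ∥ DF]
   → F = (-10, 5)
3. B_x = -4  [EC ∥ BA ∩ CA ∥ EB]
4. B_y = -13  [EC ∥ BA ∩ CA ∥ EB]
   → B = (-4, -13)

B = (-4, -13)
F = (-10, 5)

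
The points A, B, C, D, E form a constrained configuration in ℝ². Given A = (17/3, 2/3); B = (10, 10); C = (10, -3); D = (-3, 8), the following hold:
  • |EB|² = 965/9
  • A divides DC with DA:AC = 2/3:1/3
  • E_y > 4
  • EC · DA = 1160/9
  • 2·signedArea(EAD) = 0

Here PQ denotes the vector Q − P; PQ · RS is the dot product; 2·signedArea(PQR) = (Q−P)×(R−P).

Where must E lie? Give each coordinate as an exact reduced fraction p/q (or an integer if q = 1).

1. E_x = 4/3  [2·signedArea(EAD) = 0 ∩ EC · DA = 1160/9]
2. E_y = 13/3  [2·signedArea(EAD) = 0 ∩ EC · DA = 1160/9]
   → E = (4/3, 13/3)

E = (4/3, 13/3)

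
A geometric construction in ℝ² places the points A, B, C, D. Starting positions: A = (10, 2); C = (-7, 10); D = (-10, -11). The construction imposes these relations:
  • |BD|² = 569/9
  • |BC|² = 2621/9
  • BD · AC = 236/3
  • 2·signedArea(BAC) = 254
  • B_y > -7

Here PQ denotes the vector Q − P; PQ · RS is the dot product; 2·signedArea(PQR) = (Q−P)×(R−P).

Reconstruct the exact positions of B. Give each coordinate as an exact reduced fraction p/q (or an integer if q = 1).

B = (-10/3, -20/3)

1. B_x = -10/3  [BD · AC = 236/3 ∩ 2·signedArea(BAC) = 254]
2. B_y = -20/3  [BD · AC = 236/3 ∩ 2·signedArea(BAC) = 254]
   → B = (-10/3, -20/3)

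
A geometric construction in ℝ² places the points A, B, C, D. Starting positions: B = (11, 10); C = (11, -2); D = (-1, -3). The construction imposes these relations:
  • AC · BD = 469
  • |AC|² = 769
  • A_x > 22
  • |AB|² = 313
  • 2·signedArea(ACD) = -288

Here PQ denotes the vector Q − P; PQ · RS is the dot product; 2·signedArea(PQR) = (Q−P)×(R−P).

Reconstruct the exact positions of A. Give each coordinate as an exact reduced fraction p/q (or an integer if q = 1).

A = (23, 23)

1. A_x = 23  [2·signedArea(ACD) = -288 ∩ AC · BD = 469]
2. A_y = 23  [2·signedArea(ACD) = -288 ∩ AC · BD = 469]
   → A = (23, 23)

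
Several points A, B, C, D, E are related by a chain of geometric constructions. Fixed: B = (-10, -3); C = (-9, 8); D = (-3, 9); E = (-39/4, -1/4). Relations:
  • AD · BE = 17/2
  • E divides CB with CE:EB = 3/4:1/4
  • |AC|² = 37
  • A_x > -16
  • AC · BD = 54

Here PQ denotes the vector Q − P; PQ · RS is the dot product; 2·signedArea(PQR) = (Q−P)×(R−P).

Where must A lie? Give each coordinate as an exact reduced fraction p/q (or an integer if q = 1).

A = (-15, 7)

1. A_x = -15  [AD · BE = 17/2 ∩ AC · BD = 54]
2. A_y = 7  [AD · BE = 17/2 ∩ AC · BD = 54]
   → A = (-15, 7)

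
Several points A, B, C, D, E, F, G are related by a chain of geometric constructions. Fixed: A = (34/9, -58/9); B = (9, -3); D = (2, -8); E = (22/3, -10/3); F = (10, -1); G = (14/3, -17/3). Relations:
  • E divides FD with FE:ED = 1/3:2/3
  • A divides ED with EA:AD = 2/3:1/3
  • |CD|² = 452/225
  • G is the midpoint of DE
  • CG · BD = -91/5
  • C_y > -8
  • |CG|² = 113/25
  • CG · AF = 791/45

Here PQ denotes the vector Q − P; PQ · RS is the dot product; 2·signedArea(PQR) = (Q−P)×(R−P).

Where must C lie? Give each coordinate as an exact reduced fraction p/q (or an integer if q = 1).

1. C_x = 46/15  [CG · AF = 791/45 ∩ CG · BD = -91/5]
2. C_y = -106/15  [CG · AF = 791/45 ∩ CG · BD = -91/5]
   → C = (46/15, -106/15)

C = (46/15, -106/15)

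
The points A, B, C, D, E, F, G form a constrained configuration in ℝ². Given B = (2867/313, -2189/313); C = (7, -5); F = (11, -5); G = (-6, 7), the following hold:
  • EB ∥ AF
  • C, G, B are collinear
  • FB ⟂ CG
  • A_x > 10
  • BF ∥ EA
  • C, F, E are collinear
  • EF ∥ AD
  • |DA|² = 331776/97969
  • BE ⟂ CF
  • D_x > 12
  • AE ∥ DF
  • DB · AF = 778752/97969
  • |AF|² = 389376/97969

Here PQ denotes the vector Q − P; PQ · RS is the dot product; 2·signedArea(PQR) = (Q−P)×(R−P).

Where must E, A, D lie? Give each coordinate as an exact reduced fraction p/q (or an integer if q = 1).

1. E_x = 2867/313  [C, F, E are collinear ∩ BE ⟂ CF]
2. E_y = -5  [C, F, E are collinear ∩ BE ⟂ CF]
   → E = (2867/313, -5)
3. A_x = 11  [EB ∥ AF ∩ BF ∥ EA]
4. A_y = -941/313  [EB ∥ AF ∩ BF ∥ EA]
   → A = (11, -941/313)
5. D_x = 4019/313  [AE ∥ DF ∩ EF ∥ AD]
6. D_y = -941/313  [AE ∥ DF ∩ EF ∥ AD]
   → D = (4019/313, -941/313)

A = (11, -941/313)
D = (4019/313, -941/313)
E = (2867/313, -5)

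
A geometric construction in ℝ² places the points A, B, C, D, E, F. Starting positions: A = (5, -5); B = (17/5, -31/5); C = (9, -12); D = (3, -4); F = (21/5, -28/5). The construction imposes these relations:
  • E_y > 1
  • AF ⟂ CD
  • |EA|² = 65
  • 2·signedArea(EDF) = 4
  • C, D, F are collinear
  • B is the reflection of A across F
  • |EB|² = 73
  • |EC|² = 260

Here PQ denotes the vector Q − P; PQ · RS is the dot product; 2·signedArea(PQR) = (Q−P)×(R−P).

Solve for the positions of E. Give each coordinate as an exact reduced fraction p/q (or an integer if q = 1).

E = (1, 2)

1. E_x = 1  [line 8/5·x + 6/5·y + -4 = 0 ∩ |EA|² = 65]
2. E_y = 2  [line 8/5·x + 6/5·y + -4 = 0 ∩ |EA|² = 65]
   → E = (1, 2)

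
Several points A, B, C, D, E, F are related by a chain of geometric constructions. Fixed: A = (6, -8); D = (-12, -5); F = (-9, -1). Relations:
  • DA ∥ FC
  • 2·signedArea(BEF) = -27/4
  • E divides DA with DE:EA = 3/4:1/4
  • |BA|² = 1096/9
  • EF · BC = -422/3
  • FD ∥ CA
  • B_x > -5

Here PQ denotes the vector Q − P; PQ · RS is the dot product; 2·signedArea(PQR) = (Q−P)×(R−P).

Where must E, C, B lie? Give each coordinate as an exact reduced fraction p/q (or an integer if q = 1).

B = (-4, -10/3)
C = (9, -4)
E = (3/2, -29/4)

1. E_x = 3/2  [E divides DA with DE:EA = 3/4:1/4]
2. E_y = -29/4  [E divides DA with DE:EA = 3/4:1/4]
   → E = (3/2, -29/4)
3. C_x = 9  [FD ∥ CA ∩ DA ∥ FC]
4. C_y = -4  [FD ∥ CA ∩ DA ∥ FC]
   → C = (9, -4)
5. B_x = -4  [2·signedArea(BEF) = -27/4 ∩ EF · BC = -422/3]
6. B_y = -10/3  [2·signedArea(BEF) = -27/4 ∩ EF · BC = -422/3]
   → B = (-4, -10/3)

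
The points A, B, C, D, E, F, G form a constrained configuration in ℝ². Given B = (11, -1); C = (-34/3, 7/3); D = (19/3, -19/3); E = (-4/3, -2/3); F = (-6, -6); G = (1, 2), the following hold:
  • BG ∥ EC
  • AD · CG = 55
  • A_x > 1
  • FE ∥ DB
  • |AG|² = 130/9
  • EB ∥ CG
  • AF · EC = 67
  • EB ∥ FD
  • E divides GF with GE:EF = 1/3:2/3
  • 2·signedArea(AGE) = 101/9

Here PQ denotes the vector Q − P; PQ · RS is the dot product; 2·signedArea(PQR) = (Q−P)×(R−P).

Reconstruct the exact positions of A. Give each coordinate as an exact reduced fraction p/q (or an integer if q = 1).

1. A_x = 2  [2·signedArea(AGE) = 101/9 ∩ AF · EC = 67]
2. A_y = -5/3  [2·signedArea(AGE) = 101/9 ∩ AF · EC = 67]
   → A = (2, -5/3)

A = (2, -5/3)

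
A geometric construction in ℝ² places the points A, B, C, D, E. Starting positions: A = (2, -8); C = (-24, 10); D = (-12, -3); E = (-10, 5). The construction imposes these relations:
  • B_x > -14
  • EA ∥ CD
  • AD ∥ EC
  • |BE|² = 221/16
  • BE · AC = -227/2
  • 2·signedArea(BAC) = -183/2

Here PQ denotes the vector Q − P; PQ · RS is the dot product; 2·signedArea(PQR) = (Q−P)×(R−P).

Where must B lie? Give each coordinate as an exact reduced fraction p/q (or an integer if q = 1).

1. B_x = -27/2  [BE · AC = -227/2 ∩ 2·signedArea(BAC) = -183/2]
2. B_y = 25/4  [BE · AC = -227/2 ∩ 2·signedArea(BAC) = -183/2]
   → B = (-27/2, 25/4)

B = (-27/2, 25/4)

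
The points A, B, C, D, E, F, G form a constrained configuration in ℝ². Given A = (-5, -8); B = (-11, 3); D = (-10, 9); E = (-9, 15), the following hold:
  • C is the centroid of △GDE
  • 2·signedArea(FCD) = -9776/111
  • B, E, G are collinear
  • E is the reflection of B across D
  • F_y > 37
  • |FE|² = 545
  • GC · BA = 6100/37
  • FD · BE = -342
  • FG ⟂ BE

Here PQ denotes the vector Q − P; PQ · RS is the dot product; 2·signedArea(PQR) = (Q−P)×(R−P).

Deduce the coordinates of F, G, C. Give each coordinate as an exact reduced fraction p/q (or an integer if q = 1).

1. F_x = -13  [line -2·x + -12·y + 430 = 0 ∩ |FE|² = 545]
2. F_y = 38  [line -2·x + -12·y + 430 = 0 ∩ |FE|² = 545]
   → F = (-13, 38)
3. G_x = -199/37  [B, E, G are collinear ∩ FG ⟂ BE]
4. G_y = 1359/37  [B, E, G are collinear ∩ FG ⟂ BE]
   → G = (-199/37, 1359/37)
5. C_x = -902/111  [2·signedArea(FCD) = -9776/111 ∩ C is the centroid of △GDE]
6. C_y = 749/37  [2·signedArea(FCD) = -9776/111 ∩ C is the centroid of △GDE]
   → C = (-902/111, 749/37)

C = (-902/111, 749/37)
F = (-13, 38)
G = (-199/37, 1359/37)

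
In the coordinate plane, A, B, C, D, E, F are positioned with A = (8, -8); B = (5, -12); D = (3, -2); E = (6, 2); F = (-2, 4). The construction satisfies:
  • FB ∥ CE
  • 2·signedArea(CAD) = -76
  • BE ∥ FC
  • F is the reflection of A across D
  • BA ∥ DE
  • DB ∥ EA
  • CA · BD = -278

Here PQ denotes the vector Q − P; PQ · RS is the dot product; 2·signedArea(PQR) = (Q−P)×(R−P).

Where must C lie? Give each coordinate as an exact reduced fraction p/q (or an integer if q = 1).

C = (-1, 18)

1. C_x = -1  [FB ∥ CE ∩ BE ∥ FC]
2. C_y = 18  [FB ∥ CE ∩ BE ∥ FC]
   → C = (-1, 18)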